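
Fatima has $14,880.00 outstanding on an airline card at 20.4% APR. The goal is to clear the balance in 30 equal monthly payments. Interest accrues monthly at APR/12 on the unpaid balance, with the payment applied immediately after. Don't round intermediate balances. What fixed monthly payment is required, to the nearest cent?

$637.30

Monthly rate r = 20.4%/12 = 1.7% = 0.017.
Level-payment amortization: P = B₀·r / (1 − (1+r)^(−n)) = 14880.00·0.017 / (1 − 1.017^(−30)).
Denominator 1 − (1+r)^(−30) = 0.396924879.
P = 252.96 / 0.396924879 ≈ 637.30.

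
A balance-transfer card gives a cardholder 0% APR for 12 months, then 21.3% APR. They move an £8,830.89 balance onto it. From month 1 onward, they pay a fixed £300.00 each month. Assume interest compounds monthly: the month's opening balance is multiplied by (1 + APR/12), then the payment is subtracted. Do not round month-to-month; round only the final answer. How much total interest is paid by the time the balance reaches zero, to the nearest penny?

£1,083.74

Promo months 1–12 at r₀ = 0%/12 = 0; months 13+ at r₁ = 21.3%/12 = 0.01775.
After month 12 (no interest yet): B = £8,830.89 − 12·£300.00 = £5,230.89.
Then at r₁ with £300.00/mo: n₂ = −ln(1 − r₁·B/P)/ln(1+r₁) ≈ 21.05 → 22 more payments.
Total paid = 33·£300.00 + £14.63 = £9,914.63; interest = £9,914.63 − £8,830.89 = £1,083.74.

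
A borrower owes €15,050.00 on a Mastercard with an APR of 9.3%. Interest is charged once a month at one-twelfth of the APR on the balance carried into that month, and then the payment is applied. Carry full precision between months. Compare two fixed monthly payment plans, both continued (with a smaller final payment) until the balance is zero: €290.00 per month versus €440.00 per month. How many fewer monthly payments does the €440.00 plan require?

Monthly rate r = 9.3%/12 = 0.775% = 0.00775.
At €290.00/mo: n = ⌈−ln(1 − rB₀/P)/ln(1+r)⌉ = 67 payments (last €186.88); total interest = total paid − €15,050.00 = €4,276.88.
At €440.00/mo: 40 payments (last €394.33); total interest €2,504.33.
Payments saved = 67 − 40 = 27.

27 fewer payments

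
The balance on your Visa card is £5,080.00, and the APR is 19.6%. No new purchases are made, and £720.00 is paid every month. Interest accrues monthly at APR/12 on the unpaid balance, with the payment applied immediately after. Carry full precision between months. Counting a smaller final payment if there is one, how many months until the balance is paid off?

Monthly rate r = 19.6%/12 = 1.63333% = 0.0163333.
Recurrence: B ← B·(1+r) − £720.00.
Month 1: interest £82.97; balance after payment £4,442.97.
Month 2: interest £72.57; balance after payment £3,795.54.
Closed form: n = −ln(1 − rB₀/P)/ln(1+r) = −ln(0.88476)/ln(1.01633) ≈ 7.557, so the balance reaches zero during payment 8.

8 payments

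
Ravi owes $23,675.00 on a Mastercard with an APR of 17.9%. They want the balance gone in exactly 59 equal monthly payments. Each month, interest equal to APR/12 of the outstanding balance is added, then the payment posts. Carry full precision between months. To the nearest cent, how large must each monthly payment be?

Monthly rate r = 17.9%/12 = 1.49167% = 0.0149167.
Level-payment amortization: P = B₀·r / (1 − (1+r)^(−n)) = 23675.00·0.0149167 / (1 − 1.01492^(−59)).
Denominator 1 − (1+r)^(−59) = 0.582547257.
P = 353.152 / 0.582547257 ≈ 606.22.

$606.22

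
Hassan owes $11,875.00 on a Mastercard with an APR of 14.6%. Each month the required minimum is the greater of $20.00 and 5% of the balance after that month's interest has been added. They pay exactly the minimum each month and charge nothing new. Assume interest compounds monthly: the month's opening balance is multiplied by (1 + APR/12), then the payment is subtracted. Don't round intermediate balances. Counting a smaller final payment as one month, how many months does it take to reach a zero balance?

Monthly rate r = 14.6%/12 = 1.21667% = 0.0121667.
While 5% of the post-interest balance exceeds $20.00, each month B ← (B·(1+r))·(1 − 0.05), i.e. B shrinks by the factor (1+r)·0.95 = 0.96156.
This holds for months 1–87. Entering month 88 the balance is $392.21; 5% of the post-interest balance is now below $20.00, so the flat $20.00 minimum applies from here.
From month 88 a fixed $20.00 at rate r clears $392.21 in 23 more payments. Total: 87 + 23 = 110 months.

110 months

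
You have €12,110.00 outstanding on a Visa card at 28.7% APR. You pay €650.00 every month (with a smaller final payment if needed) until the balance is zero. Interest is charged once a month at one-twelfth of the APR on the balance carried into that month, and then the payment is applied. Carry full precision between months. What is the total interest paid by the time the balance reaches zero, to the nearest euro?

€4,112

Monthly rate r = 28.7%/12 = 2.39167% = 0.0239167.
Payoff takes n = ⌈−ln(1 − rB₀/P)/ln(1+r)⌉ = ⌈24.956⌉ = 25 payments; the last is €621.85.
Total paid = 24·€650.00 + €621.85 = €16,221.85.
Total interest = total paid − principal = €16,221.85 − €12,110.00 = €4,111.85.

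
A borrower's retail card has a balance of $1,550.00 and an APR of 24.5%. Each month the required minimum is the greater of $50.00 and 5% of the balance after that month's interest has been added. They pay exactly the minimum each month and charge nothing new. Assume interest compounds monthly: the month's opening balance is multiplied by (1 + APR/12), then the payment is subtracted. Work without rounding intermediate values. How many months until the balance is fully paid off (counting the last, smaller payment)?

41 months

Monthly rate r = 24.5%/12 = 2.04167% = 0.0204167.
While 5% of the post-interest balance exceeds $50.00, each month B ← (B·(1+r))·(1 − 0.05), i.e. B shrinks by the factor (1+r)·0.95 = 0.9694.
This holds for months 1–15. Entering month 16 the balance is $972.41; 5% of the post-interest balance is now below $50.00, so the flat $50.00 minimum applies from here.
From month 16 a fixed $50.00 at rate r clears $972.41 in 26 more payments. Total: 15 + 26 = 41 months.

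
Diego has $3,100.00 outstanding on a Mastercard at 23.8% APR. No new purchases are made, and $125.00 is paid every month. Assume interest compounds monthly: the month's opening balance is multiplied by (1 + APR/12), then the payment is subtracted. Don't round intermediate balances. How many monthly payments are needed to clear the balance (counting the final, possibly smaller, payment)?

Monthly rate r = 23.8%/12 = 1.98333% = 0.0198333.
Recurrence: B ← B·(1+r) − $125.00.
Month 1: interest $61.48; balance after payment $3,036.48.
Month 2: interest $60.22; balance after payment $2,971.71.
Closed form: n = −ln(1 − rB₀/P)/ln(1+r) = −ln(0.50813)/ln(1.01983) ≈ 34.472, so the balance reaches zero during payment 35.

35 payments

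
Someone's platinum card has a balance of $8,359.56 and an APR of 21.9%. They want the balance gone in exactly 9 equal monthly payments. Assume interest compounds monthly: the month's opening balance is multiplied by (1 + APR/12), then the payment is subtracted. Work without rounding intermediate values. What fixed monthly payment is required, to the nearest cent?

$1,015.64

Monthly rate r = 21.9%/12 = 1.825% = 0.01825.
Level-payment amortization: P = B₀·r / (1 − (1+r)^(−n)) = 8359.56·0.01825 / (1 − 1.01825^(−9)).
Denominator 1 − (1+r)^(−9) = 0.15021271.
P = 152.562 / 0.15021271 ≈ 1015.64.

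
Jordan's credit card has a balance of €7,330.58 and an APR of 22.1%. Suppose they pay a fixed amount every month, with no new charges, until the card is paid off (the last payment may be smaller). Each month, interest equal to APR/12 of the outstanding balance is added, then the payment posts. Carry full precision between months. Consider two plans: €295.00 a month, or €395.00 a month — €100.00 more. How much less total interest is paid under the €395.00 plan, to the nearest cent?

€838.38

Monthly rate r = 22.1%/12 = 1.84167% = 0.0184167.
At €295.00/mo: n = ⌈−ln(1 − rB₀/P)/ln(1+r)⌉ = 34 payments (last €156.03); total interest = total paid − €7,330.58 = €2,560.45.
At €395.00/mo: 23 payments (last €362.65); total interest €1,722.07.
Interest saved = €2,560.45 − €1,722.07 = €838.38.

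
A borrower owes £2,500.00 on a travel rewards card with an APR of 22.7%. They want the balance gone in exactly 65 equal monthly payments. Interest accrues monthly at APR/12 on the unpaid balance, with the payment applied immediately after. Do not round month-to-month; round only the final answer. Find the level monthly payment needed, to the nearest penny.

Monthly rate r = 22.7%/12 = 1.89167% = 0.0189167.
Level-payment amortization: P = B₀·r / (1 − (1+r)^(−n)) = 2500.00·0.0189167 / (1 − 1.01892^(−65)).
Denominator 1 − (1+r)^(−65) = 0.704207812.
P = 47.2917 / 0.704207812 ≈ 67.16.

£67.16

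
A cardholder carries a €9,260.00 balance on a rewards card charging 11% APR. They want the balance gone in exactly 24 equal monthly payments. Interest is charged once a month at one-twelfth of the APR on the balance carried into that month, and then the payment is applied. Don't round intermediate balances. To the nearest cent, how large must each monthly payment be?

Monthly rate r = 11%/12 = 0.916667% = 0.00916667.
Level-payment amortization: P = B₀·r / (1 − (1+r)^(−n)) = 9260.00·0.00916667 / (1 − 1.00917^(−24)).
Denominator 1 − (1+r)^(−24) = 0.196676504.
P = 84.8833 / 0.196676504 ≈ 431.59.

€431.59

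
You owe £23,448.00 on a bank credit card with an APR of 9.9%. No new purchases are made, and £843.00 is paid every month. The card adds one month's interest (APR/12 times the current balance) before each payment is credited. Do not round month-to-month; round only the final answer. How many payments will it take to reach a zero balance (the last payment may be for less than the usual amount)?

32 payments

Monthly rate r = 9.9%/12 = 0.825% = 0.00825.
Recurrence: B ← B·(1+r) − £843.00.
Month 1: interest £193.45; balance after payment £22,798.45.
Month 2: interest £188.09; balance after payment £22,143.53.
Closed form: n = −ln(1 − rB₀/P)/ln(1+r) = −ln(0.77053)/ln(1.00825) ≈ 31.728, so the balance reaches zero during payment 32.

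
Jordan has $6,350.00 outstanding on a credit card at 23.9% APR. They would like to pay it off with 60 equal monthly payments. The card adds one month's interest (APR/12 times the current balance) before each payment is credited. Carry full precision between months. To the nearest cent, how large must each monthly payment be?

Monthly rate r = 23.9%/12 = 1.99167% = 0.0199167.
Level-payment amortization: P = B₀·r / (1 − (1+r)^(−n)) = 6350.00·0.0199167 / (1 − 1.01992^(−60)).
Denominator 1 − (1+r)^(−60) = 0.693719974.
P = 126.471 / 0.693719974 ≈ 182.31.

$182.31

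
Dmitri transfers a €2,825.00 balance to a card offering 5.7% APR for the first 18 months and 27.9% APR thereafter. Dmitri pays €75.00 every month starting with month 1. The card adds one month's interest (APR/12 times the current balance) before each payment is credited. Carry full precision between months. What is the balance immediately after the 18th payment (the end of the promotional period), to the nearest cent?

Promo months 1–18 at r₀ = 5.7%/12 = 0.00475; months 19+ at r₁ = 27.9%/12 = 0.02325.
After month 18: iterate B ← B·(1+r₀) − €75.00 for 18 months → €1,670.63.

€1,670.63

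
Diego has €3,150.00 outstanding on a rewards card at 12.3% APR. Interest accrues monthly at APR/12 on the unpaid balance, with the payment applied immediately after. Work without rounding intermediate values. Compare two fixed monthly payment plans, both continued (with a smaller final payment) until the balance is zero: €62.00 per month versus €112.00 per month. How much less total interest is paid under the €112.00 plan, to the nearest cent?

Monthly rate r = 12.3%/12 = 1.025% = 0.01025.
At €62.00/mo: n = ⌈−ln(1 − rB₀/P)/ln(1+r)⌉ = 73 payments (last €8.08); total interest = total paid − €3,150.00 = €1,322.08.
At €112.00/mo: 34 payments (last €39.05); total interest €585.05.
Interest saved = €1,322.08 − €585.05 = €737.03.

€737.03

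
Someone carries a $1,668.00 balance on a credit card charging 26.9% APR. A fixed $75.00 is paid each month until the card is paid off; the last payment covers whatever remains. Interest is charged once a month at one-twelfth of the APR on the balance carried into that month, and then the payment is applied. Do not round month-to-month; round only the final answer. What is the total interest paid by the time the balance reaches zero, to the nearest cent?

Monthly rate r = 26.9%/12 = 2.24167% = 0.0224167.
Payoff takes n = ⌈−ln(1 − rB₀/P)/ln(1+r)⌉ = ⌈31.135⌉ = 32 payments; the last is $10.26.
Total paid = 31·$75.00 + $10.26 = $2,335.26.
Total interest = total paid − principal = $2,335.26 − $1,668.00 = $667.26.

$667.26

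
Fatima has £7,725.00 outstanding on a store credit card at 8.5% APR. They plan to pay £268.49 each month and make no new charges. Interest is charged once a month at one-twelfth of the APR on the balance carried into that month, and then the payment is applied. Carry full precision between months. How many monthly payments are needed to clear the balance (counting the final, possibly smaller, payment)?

33 months

Monthly rate r = 8.5%/12 = 0.708333% = 0.00708333.
Recurrence: B ← B·(1+r) − £268.49.
Month 1: interest £54.72; balance after payment £7,511.23.
Month 2: interest £53.20; balance after payment £7,295.94.
Closed form: n = −ln(1 − rB₀/P)/ln(1+r) = −ln(0.7962)/ln(1.00708) ≈ 32.289, so the balance reaches zero during payment 33.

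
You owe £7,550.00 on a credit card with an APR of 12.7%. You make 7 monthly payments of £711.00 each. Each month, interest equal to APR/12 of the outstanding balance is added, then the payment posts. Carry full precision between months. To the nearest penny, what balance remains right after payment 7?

Monthly rate r = 12.7%/12 = 1.05833% = 0.0105833.
Each month: B ← B·(1+r) − £711.00.
Month 1: interest £79.90; balance after payment £6,918.90.
Month 2: interest £73.23; balance after payment £6,281.13.
Month 3: interest £66.48; balance after payment £5,636.60.
Month 4: interest £59.65; balance after payment £4,985.26.
Month 5: interest £52.76; balance after payment £4,327.02.
Month 6: interest £45.79; balance after payment £3,661.81.
Month 7: interest £38.75; balance after payment £2,989.57.

£2,989.57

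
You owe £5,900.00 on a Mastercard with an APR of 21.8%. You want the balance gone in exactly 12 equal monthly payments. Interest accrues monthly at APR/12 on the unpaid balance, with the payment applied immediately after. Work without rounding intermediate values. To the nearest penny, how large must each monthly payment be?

Monthly rate r = 21.8%/12 = 1.81667% = 0.0181667.
Level-payment amortization: P = B₀·r / (1 − (1+r)^(−n)) = 5900.00·0.0181667 / (1 − 1.01817^(−12)).
Denominator 1 − (1+r)^(−12) = 0.194299741.
P = 107.183 / 0.194299741 ≈ 551.64.

£551.64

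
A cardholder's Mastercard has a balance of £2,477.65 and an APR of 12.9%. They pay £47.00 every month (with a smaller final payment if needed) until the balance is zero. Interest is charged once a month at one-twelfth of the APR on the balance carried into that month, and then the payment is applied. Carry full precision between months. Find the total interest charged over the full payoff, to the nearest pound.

£1,198

Monthly rate r = 12.9%/12 = 1.075% = 0.01075.
Payoff takes n = ⌈−ln(1 − rB₀/P)/ln(1+r)⌉ = ⌈78.214⌉ = 79 payments; the last is £10.12.
Total paid = 78·£47.00 + £10.12 = £3,676.12.
Total interest = total paid − principal = £3,676.12 − £2,477.65 = £1,198.47.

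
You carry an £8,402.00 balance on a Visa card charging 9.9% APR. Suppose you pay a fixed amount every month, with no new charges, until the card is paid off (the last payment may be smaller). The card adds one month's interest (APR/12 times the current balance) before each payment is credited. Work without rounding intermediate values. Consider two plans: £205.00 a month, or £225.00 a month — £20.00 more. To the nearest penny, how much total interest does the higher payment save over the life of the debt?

£211.61

Monthly rate r = 9.9%/12 = 0.825% = 0.00825.
At £205.00/mo: n = ⌈−ln(1 − rB₀/P)/ln(1+r)⌉ = 51 payments (last £46.99); total interest = total paid − £8,402.00 = £1,894.99.
At £225.00/mo: 45 payments (last £185.38); total interest £1,683.38.
Interest saved = £1,894.99 − £1,683.38 = £211.61.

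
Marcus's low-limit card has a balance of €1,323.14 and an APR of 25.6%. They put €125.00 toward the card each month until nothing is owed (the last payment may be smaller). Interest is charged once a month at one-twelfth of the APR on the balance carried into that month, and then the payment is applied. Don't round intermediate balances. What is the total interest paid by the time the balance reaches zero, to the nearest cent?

Monthly rate r = 25.6%/12 = 2.13333% = 0.0213333.
Payoff takes n = ⌈−ln(1 − rB₀/P)/ln(1+r)⌉ = ⌈12.125⌉ = 13 payments; the last is €15.77.
Total paid = 12·€125.00 + €15.77 = €1,515.77.
Total interest = total paid − principal = €1,515.77 − €1,323.14 = €192.63.

€192.63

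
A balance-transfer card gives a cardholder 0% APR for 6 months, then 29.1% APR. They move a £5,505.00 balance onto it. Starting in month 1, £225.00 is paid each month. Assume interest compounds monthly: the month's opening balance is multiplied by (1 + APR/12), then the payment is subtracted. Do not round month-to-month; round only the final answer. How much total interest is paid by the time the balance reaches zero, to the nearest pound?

Promo months 1–6 at r₀ = 0%/12 = 0; months 7+ at r₁ = 29.1%/12 = 0.02425.
After month 6 (no interest yet): B = £5,505.00 − 6·£225.00 = £4,155.00.
Then at r₁ with £225.00/mo: n₂ = −ln(1 − r₁·B/P)/ln(1+r₁) ≈ 24.79 → 25 more payments.
Total paid = 30·£225.00 + £177.18 = £6,927.18; interest = £6,927.18 − £5,505.00 = £1,422.18.

£1,422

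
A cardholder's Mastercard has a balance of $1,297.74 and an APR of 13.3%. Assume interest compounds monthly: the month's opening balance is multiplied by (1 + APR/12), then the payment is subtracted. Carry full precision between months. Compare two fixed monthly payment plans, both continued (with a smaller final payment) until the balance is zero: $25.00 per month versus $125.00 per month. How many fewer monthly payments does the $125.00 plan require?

Monthly rate r = 13.3%/12 = 1.10833% = 0.0110833.
At $25.00/mo: n = ⌈−ln(1 − rB₀/P)/ln(1+r)⌉ = 78 payments (last $17.55); total interest = total paid − $1,297.74 = $644.81.
At $125.00/mo: 12 payments (last $11.36); total interest $88.62.
Payments saved = 78 − 12 = 66.

66 fewer payments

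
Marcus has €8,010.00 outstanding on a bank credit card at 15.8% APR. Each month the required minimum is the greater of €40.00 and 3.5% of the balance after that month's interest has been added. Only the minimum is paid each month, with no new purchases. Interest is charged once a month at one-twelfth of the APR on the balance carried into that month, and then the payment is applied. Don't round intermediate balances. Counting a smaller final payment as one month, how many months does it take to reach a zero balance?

123 months

Monthly rate r = 15.8%/12 = 1.31667% = 0.0131667.
While 3.5% of the post-interest balance exceeds €40.00, each month B ← (B·(1+r))·(1 − 0.035), i.e. B shrinks by the factor (1+r)·0.965 = 0.97771.
This holds for months 1–87. Entering month 88 the balance is €1,126.54; 3.5% of the post-interest balance is now below €40.00, so the flat €40.00 minimum applies from here.
From month 88 a fixed €40.00 at rate r clears €1,126.54 in 36 more payments. Total: 87 + 36 = 123 months.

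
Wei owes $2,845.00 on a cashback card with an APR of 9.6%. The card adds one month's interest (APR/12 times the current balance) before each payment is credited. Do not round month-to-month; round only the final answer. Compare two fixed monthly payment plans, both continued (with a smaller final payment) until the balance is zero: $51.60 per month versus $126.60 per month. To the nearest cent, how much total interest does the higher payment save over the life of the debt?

Monthly rate r = 9.6%/12 = 0.8% = 0.008.
At $51.60/mo: n = ⌈−ln(1 − rB₀/P)/ln(1+r)⌉ = 74 payments (last $0.53); total interest = total paid − $2,845.00 = $922.33.
At $126.60/mo: 25 payments (last $110.40); total interest $303.80.
Interest saved = $922.33 − $303.80 = $618.53.

$618.53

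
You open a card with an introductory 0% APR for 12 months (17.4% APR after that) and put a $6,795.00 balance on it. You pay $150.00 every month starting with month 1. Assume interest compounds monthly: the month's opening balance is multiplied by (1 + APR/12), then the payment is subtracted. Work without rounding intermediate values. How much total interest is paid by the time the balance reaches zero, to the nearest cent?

Promo months 1–12 at r₀ = 0%/12 = 0; months 13+ at r₁ = 17.4%/12 = 0.0145.
After month 12 (no interest yet): B = $6,795.00 − 12·$150.00 = $4,995.00.
Then at r₁ with $150.00/mo: n₂ = −ln(1 − r₁·B/P)/ln(1+r₁) ≈ 45.81 → 46 more payments.
Total paid = 57·$150.00 + $121.12 = $8,671.12; interest = $8,671.12 − $6,795.00 = $1,876.12.

$1,876.12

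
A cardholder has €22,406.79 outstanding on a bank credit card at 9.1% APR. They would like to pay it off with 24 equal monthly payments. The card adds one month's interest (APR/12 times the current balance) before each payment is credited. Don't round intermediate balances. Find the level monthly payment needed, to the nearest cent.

Monthly rate r = 9.1%/12 = 0.758333% = 0.00758333.
Level-payment amortization: P = B₀·r / (1 − (1+r)^(−n)) = 22406.79·0.00758333 / (1 − 1.00758^(−24)).
Denominator 1 − (1+r)^(−24) = 0.1658261.
P = 169.918 / 0.1658261 ≈ 1024.68.

€1,024.68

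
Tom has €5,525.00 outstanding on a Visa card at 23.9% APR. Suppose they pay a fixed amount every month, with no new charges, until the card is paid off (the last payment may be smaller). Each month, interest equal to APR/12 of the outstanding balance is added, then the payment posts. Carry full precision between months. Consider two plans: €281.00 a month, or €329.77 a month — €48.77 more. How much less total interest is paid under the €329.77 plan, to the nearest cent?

€291.25

Monthly rate r = 23.9%/12 = 1.99167% = 0.0199167.
At €281.00/mo: n = ⌈−ln(1 − rB₀/P)/ln(1+r)⌉ = 26 payments (last €56.00); total interest = total paid − €5,525.00 = €1,556.00.
At €329.77/mo: 21 payments (last €194.35); total interest €1,264.75.
Interest saved = €1,556.00 − €1,264.75 = €291.25.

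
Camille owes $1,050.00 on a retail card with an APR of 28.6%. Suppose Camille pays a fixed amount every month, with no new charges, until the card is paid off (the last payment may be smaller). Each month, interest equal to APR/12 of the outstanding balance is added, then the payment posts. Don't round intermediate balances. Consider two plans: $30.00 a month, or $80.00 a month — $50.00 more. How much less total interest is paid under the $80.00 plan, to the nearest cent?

$1,014.34

Monthly rate r = 28.6%/12 = 2.38333% = 0.0238333.
At $30.00/mo: n = ⌈−ln(1 − rB₀/P)/ln(1+r)⌉ = 77 payments (last $8.59); total interest = total paid − $1,050.00 = $1,238.59.
At $80.00/mo: 16 payments (last $74.25); total interest $224.25.
Interest saved = $1,238.59 − $224.25 = $1,014.34.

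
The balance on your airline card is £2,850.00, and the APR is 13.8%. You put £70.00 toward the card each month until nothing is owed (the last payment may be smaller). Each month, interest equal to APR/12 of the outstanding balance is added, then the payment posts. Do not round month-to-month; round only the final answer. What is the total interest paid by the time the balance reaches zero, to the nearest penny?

Monthly rate r = 13.8%/12 = 1.15% = 0.0115.
Payoff takes n = ⌈−ln(1 − rB₀/P)/ln(1+r)⌉ = ⌈55.229⌉ = 56 payments; the last is £16.13.
Total paid = 55·£70.00 + £16.13 = £3,866.13.
Total interest = total paid − principal = £3,866.13 − £2,850.00 = £1,016.13.

£1,016.13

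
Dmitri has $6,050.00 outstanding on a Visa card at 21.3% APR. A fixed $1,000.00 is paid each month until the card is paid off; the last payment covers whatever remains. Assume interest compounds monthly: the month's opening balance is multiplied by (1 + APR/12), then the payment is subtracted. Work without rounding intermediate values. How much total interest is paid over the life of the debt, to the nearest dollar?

Monthly rate r = 21.3%/12 = 1.775% = 0.01775.
Payoff takes n = ⌈−ln(1 − rB₀/P)/ln(1+r)⌉ = ⌈6.457⌉ = 7 payments; the last is $458.97.
Total paid = 6·$1,000.00 + $458.97 = $6,458.97.
Total interest = total paid − principal = $6,458.97 − $6,050.00 = $408.97.

$409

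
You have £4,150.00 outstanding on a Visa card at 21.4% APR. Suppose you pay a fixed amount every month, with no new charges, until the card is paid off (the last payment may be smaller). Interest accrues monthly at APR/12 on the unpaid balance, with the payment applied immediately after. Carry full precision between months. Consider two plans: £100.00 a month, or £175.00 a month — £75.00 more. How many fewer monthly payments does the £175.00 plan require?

Monthly rate r = 21.4%/12 = 1.78333% = 0.0178333.
At £100.00/mo: n = ⌈−ln(1 − rB₀/P)/ln(1+r)⌉ = 77 payments (last £22.81); total interest = total paid − £4,150.00 = £3,472.81.
At £175.00/mo: 32 payments (last £17.83); total interest £1,292.83.
Payments saved = 77 − 32 = 45.

45 fewer payments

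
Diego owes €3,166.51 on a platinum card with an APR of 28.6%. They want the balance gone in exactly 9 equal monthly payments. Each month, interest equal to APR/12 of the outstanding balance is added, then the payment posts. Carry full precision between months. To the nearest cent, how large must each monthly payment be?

€395.08

Monthly rate r = 28.6%/12 = 2.38333% = 0.0238333.
Level-payment amortization: P = B₀·r / (1 − (1+r)^(−n)) = 3166.51·0.0238333 / (1 − 1.02383^(−9)).
Denominator 1 − (1+r)^(−9) = 0.191022178.
P = 75.4685 / 0.191022178 ≈ 395.08.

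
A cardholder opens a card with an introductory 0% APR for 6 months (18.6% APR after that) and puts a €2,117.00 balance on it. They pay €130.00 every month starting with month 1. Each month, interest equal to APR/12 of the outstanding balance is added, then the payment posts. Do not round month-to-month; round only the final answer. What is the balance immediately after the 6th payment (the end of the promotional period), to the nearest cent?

€1,337.00

Promo months 1–6 at r₀ = 0%/12 = 0; months 7+ at r₁ = 18.6%/12 = 0.0155.
After month 6 (no interest yet): B = €2,117.00 − 6·€130.00 = €1,337.00.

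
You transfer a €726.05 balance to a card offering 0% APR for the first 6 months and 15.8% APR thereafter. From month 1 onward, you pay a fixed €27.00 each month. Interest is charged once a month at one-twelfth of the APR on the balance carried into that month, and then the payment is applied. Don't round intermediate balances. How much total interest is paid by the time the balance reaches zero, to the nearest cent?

Promo months 1–6 at r₀ = 0%/12 = 0; months 7+ at r₁ = 15.8%/12 = 0.0131667.
After month 6 (no interest yet): B = €726.05 − 6·€27.00 = €564.05.
Then at r₁ with €27.00/mo: n₂ = −ln(1 − r₁·B/P)/ln(1+r₁) ≈ 24.59 → 25 more payments.
Total paid = 30·€27.00 + €16.00 = €826.00; interest = €826.00 − €726.05 = €99.95.

€99.95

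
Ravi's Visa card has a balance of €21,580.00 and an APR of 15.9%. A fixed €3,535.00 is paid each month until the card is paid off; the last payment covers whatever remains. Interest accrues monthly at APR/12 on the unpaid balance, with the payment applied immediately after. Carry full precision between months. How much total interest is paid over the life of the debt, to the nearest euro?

€1,077

Monthly rate r = 15.9%/12 = 1.325% = 0.01325.
Payoff takes n = ⌈−ln(1 − rB₀/P)/ln(1+r)⌉ = ⌈6.408⌉ = 7 payments; the last is €1,447.26.
Total paid = 6·€3,535.00 + €1,447.26 = €22,657.26.
Total interest = total paid − principal = €22,657.26 − €21,580.00 = €1,077.26.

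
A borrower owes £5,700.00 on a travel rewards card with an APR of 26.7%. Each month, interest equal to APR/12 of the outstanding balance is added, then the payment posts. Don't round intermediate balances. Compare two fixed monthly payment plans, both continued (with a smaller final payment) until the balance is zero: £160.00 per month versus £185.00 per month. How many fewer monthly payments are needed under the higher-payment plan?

19 fewer payments

Monthly rate r = 26.7%/12 = 2.225% = 0.02225.
At £160.00/mo: n = ⌈−ln(1 − rB₀/P)/ln(1+r)⌉ = 72 payments (last £80.02); total interest = total paid − £5,700.00 = £5,740.02.
At £185.00/mo: 53 payments (last £106.29); total interest £4,026.29.
Payments saved = 72 − 53 = 19.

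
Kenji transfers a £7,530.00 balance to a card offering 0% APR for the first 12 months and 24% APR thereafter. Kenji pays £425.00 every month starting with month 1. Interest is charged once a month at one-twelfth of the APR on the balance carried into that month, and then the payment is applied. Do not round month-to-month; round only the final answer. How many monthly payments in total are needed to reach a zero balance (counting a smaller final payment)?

19 payments

Promo months 1–12 at r₀ = 0%/12 = 0; months 13+ at r₁ = 24%/12 = 0.02.
After month 12 (no interest yet): B = £7,530.00 − 12·£425.00 = £2,430.00.
Then at r₁ with £425.00/mo: n₂ = −ln(1 − r₁·B/P)/ln(1+r₁) ≈ 6.13 → 7 more payments.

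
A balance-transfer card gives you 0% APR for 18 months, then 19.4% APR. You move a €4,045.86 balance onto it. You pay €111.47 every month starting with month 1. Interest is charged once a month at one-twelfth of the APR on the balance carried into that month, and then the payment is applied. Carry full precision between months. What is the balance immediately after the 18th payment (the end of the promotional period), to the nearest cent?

€2,039.40

Promo months 1–18 at r₀ = 0%/12 = 0; months 19+ at r₁ = 19.4%/12 = 0.0161667.
After month 18 (no interest yet): B = €4,045.86 − 18·€111.47 = €2,039.40.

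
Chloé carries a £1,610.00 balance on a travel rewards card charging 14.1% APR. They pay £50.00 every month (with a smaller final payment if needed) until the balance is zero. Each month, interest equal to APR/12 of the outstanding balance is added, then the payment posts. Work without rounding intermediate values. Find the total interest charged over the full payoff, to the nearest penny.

Monthly rate r = 14.1%/12 = 1.175% = 0.01175.
Payoff takes n = ⌈−ln(1 − rB₀/P)/ln(1+r)⌉ = ⌈40.695⌉ = 41 payments; the last is £34.81.
Total paid = 40·£50.00 + £34.81 = £2,034.81.
Total interest = total paid − principal = £2,034.81 − £1,610.00 = £424.81.

£424.81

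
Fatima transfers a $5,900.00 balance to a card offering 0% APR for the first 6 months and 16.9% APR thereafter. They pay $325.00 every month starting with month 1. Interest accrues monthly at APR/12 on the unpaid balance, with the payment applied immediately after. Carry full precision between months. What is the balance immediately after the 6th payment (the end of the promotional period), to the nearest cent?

$3,950.00

Promo months 1–6 at r₀ = 0%/12 = 0; months 7+ at r₁ = 16.9%/12 = 0.0140833.
After month 6 (no interest yet): B = $5,900.00 − 6·$325.00 = $3,950.00.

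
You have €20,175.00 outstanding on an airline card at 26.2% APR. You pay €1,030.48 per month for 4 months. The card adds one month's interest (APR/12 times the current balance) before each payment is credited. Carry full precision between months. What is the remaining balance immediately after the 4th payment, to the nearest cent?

Monthly rate r = 26.2%/12 = 2.18333% = 0.0218333.
Each month: B ← B·(1+r) − €1,030.48.
Month 1: interest €440.49; balance after payment €19,585.01.
Month 2: interest €427.61; balance after payment €18,982.13.
Month 3: interest €414.44; balance after payment €18,366.10.
Month 4: interest €400.99; balance after payment €17,736.61.

€17,736.61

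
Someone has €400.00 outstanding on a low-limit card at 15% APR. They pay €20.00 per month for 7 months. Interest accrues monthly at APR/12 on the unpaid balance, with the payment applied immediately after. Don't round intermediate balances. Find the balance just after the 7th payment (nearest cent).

Monthly rate r = 15%/12 = 1.25% = 0.0125.
Each month: B ← B·(1+r) − €20.00.
Month 1: interest €5.00; balance after payment €385.00.
Month 2: interest €4.81; balance after payment €369.81.
Month 3: interest €4.62; balance after payment €354.44.
Month 4: interest €4.43; balance after payment €338.87.
Month 5: interest €4.24; balance after payment €323.10.
Month 6: interest €4.04; balance after payment €307.14.
Month 7: interest €3.84; balance after payment €290.98.

€290.98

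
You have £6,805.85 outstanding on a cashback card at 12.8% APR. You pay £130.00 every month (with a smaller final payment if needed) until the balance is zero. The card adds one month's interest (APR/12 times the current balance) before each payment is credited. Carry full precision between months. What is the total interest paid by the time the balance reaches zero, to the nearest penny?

£3,209.47

Monthly rate r = 12.8%/12 = 1.06667% = 0.0106667.
Payoff takes n = ⌈−ln(1 − rB₀/P)/ln(1+r)⌉ = ⌈77.041⌉ = 78 payments; the last is £5.32.
Total paid = 77·£130.00 + £5.32 = £10,015.32.
Total interest = total paid − principal = £10,015.32 − £6,805.85 = £3,209.47.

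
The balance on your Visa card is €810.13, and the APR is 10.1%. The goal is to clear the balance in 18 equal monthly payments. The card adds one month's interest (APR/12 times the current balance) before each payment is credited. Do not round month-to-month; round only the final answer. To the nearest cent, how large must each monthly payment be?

€48.69

Monthly rate r = 10.1%/12 = 0.841667% = 0.00841667.
Level-payment amortization: P = B₀·r / (1 − (1+r)^(−n)) = 810.13·0.00841667 / (1 − 1.00842^(−18)).
Denominator 1 − (1+r)^(−18) = 0.140037068.
P = 6.81859 / 0.140037068 ≈ 48.69.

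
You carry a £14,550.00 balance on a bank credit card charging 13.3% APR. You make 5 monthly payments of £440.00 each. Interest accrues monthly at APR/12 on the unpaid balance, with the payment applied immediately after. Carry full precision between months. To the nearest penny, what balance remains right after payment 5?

£13,125.07

Monthly rate r = 13.3%/12 = 1.10833% = 0.0110833.
Each month: B ← B·(1+r) − £440.00.
Month 1: interest £161.26; balance after payment £14,271.26.
Month 2: interest £158.17; balance after payment £13,989.44.
Month 3: interest £155.05; balance after payment £13,704.49.
Month 4: interest £151.89; balance after payment £13,416.38.
Month 5: interest £148.70; balance after payment £13,125.07.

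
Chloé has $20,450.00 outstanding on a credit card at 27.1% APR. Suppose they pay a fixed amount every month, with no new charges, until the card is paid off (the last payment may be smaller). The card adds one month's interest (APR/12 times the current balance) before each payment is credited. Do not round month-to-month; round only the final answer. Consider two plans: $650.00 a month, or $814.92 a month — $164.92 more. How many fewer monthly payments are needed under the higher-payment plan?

18 fewer payments

Monthly rate r = 27.1%/12 = 2.25833% = 0.0225833.
At $650.00/mo: n = ⌈−ln(1 − rB₀/P)/ln(1+r)⌉ = 56 payments (last $332.35); total interest = total paid − $20,450.00 = $15,632.35.
At $814.92/mo: 38 payments (last $369.96); total interest $10,072.00.
Payments saved = 56 − 38 = 18.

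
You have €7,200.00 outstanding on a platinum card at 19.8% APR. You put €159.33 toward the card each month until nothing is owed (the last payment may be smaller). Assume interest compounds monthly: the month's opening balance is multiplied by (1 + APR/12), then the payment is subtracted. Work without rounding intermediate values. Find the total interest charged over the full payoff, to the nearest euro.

€6,128

Monthly rate r = 19.8%/12 = 1.65% = 0.0165.
Payoff takes n = ⌈−ln(1 − rB₀/P)/ln(1+r)⌉ = ⌈83.648⌉ = 84 payments; the last is €103.60.
Total paid = 83·€159.33 + €103.60 = €13,327.99.
Total interest = total paid − principal = €13,327.99 − €7,200.00 = €6,127.99.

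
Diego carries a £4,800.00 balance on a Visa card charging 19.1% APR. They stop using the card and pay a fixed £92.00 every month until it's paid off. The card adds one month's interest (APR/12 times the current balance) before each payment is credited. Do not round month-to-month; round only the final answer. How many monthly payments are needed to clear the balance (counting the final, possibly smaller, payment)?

Monthly rate r = 19.1%/12 = 1.59167% = 0.0159167.
Recurrence: B ← B·(1+r) − £92.00.
Month 1: interest £76.40; balance after payment £4,784.40.
Month 2: interest £76.15; balance after payment £4,768.55.
Closed form: n = −ln(1 − rB₀/P)/ln(1+r) = −ln(0.16957)/ln(1.01592) ≈ 112.373, so the balance reaches zero during payment 113.

113 payments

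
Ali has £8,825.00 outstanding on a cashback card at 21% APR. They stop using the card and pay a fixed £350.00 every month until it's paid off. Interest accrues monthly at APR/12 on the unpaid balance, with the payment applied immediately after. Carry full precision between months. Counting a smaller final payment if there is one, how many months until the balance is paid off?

34 payments

Monthly rate r = 21%/12 = 1.75% = 0.0175.
Recurrence: B ← B·(1+r) − £350.00.
Month 1: interest £154.44; balance after payment £8,629.44.
Month 2: interest £151.02; balance after payment £8,430.45.
Closed form: n = −ln(1 − rB₀/P)/ln(1+r) = −ln(0.55875)/ln(1.0175) ≈ 33.550, so the balance reaches zero during payment 34.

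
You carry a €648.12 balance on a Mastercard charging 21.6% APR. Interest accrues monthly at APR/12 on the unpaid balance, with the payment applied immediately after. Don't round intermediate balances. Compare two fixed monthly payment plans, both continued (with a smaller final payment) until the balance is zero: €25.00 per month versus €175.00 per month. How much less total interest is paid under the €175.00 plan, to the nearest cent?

€203.96

Monthly rate r = 21.6%/12 = 1.8% = 0.018.
At €25.00/mo: n = ⌈−ln(1 − rB₀/P)/ln(1+r)⌉ = 36 payments (last €5.89); total interest = total paid − €648.12 = €232.77.
At €175.00/mo: 4 payments (last €151.93); total interest €28.81.
Interest saved = €232.77 − €28.81 = €203.96.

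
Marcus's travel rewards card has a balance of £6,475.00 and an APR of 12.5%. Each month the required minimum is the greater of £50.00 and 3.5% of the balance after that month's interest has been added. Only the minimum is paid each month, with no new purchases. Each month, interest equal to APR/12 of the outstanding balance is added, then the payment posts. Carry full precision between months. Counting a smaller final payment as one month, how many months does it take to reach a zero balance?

Monthly rate r = 12.5%/12 = 1.04167% = 0.0104167.
While 3.5% of the post-interest balance exceeds £50.00, each month B ← (B·(1+r))·(1 − 0.035), i.e. B shrinks by the factor (1+r)·0.965 = 0.97505.
This holds for months 1–61. Entering month 62 the balance is £1,386.55; 3.5% of the post-interest balance is now below £50.00, so the flat £50.00 minimum applies from here.
From month 62 a fixed £50.00 at rate r clears £1,386.55 in 33 more payments. Total: 61 + 33 = 94 months.

94 months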